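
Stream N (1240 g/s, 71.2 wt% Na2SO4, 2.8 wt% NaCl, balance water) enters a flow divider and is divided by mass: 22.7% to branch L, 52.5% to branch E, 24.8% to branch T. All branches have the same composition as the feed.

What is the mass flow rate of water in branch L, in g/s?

Branch L total = 0.227×1240 = 281.48 g/s.
water in L = 0.260×281.48 = 73.185 g/s.

73.18 g/s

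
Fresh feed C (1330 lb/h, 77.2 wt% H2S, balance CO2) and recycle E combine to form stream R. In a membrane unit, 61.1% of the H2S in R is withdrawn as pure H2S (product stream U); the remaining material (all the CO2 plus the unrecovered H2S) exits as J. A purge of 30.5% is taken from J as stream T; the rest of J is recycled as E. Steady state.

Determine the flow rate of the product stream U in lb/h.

859.8 lb/h

H2S in R: m_A = 1330×0.772 + (1−0.305)·(1−0.611)·m_A, so m_A = 1026.8/0.7296 = 1407.2 lb/h.
Product U = 0.611×1407.2 = 859.8 lb/h.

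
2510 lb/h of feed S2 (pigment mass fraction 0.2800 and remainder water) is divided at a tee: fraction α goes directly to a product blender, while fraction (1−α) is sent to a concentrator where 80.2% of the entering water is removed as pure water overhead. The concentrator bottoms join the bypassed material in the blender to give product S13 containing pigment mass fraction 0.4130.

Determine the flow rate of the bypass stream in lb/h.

1110 lb/h

All 2510×0.280 = 702.8 lb/h of pigment reaches S13, so S13 = 702.8/0.413 = 1701.7 lb/h and vapour = 808.31 lb/h.
The evaporator receives (1−α)·2510 of feed at 0.720 water and removes 0.802 of that water:
0.802×0.720×(1−α)×2510 = 808.31
(1−α) = 808.31/1449.4 = 0.5577;  α = 0.4423.
Bypass flow = 0.4423×2510 = 1110.2 lb/h.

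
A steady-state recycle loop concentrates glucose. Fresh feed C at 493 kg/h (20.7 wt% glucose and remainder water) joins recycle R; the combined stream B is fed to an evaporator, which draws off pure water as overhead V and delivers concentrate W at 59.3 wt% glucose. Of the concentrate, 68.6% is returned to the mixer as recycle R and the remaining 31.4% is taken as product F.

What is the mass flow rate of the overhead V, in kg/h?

320.9 kg/h

Overall glucose balance (none leaves overhead): glucose in fresh feed = glucose in product, i.e. 493×0.207 = (1−0.686)·W·0.593.
W = 102.05/(0.593×0.314) = 548.07 kg/h.
Recycle R = 0.686×548.07 = 375.97 kg/h.
Combined feed B = 493 + 375.97 = 868.97 kg/h.
Overhead V = B − W = 868.97 − 548.07 = 320.91 kg/h.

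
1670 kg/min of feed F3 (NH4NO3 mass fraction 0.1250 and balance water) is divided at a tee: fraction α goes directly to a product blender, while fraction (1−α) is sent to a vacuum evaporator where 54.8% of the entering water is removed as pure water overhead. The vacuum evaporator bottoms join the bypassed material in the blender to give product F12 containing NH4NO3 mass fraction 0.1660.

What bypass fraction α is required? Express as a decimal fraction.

All 1670×0.125 = 208.75 kg/min of NH4NO3 reaches F12, so F12 = 208.75/0.166 = 1257.5 kg/min and vapour = 412.47 kg/min.
The evaporator receives (1−α)·1670 of feed at 0.875 water and removes 0.548 of that water:
0.548×0.875×(1−α)×1670 = 412.47
(1−α) = 412.47/800.77 = 0.5151;  α = 0.4849.

0.485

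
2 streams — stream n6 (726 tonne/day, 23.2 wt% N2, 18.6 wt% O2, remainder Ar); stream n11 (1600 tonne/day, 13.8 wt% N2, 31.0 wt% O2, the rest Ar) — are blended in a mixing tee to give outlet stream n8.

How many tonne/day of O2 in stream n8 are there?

631 tonne/day

O2 out = O2 in = 726×0.186 + 1600×0.310 = 631.04 tonne/day.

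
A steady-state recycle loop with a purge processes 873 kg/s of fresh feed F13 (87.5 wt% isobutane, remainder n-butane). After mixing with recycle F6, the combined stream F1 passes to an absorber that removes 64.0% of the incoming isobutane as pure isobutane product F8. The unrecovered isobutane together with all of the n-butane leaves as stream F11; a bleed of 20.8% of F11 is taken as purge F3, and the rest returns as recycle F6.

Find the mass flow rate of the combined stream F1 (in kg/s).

n-butane enters only via F13 and leaves only via the purge: 873×0.125 = 0.208×(n-butane in F11), and the absorber passes all n-butane, so n-butane in F1 = n-butane in F11 = 524.64 kg/s.
isobutane in F1: m_A = 873×0.875 + (1−0.208)·(1−0.640)·m_A, so m_A = 763.88/0.7149 = 1068.5 kg/s.
F1 = 1068.5 + 524.64 = 1593.2 kg/s.

1593 kg/s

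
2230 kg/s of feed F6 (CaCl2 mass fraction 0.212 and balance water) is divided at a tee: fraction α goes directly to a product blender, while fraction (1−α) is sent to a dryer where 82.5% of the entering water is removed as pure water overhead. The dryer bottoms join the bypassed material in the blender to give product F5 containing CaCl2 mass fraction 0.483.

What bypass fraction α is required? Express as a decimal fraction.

0.137

All 2230×0.212 = 472.76 kg/s of CaCl2 reaches F5, so F5 = 472.76/0.483 = 978.8 kg/s and vapour = 1251.2 kg/s.
The evaporator receives (1−α)·2230 of feed at 0.788 water and removes 0.825 of that water:
0.825×0.788×(1−α)×2230 = 1251.2
(1−α) = 1251.2/1449.7 = 0.8631;  α = 0.1369.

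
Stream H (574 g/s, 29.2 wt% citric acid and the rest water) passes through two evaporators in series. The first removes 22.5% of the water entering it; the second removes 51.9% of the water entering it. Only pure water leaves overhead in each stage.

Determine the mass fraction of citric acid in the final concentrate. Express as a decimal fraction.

0.5253

water in feed = 574×0.708 = 406.39 g/s.
After stage 1: water left = (1−0.225)×406.39 = 314.95; stream total = 482.56 g/s.
After stage 2: water left = (1−0.519)×314.95 = 151.49; final concentrate = 319.1 g/s.
citric acid fraction = 167.61/319.1 = 0.5253.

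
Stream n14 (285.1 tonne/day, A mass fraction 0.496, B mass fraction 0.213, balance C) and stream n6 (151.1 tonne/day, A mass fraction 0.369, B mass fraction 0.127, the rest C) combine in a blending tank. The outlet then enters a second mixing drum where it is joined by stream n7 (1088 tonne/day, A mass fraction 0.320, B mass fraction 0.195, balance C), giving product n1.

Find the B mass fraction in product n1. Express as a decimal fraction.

0.192

Overall, product flow = 1524.2 tonne/day.
B in = 285.1×0.213 + 151.1×0.127 + 1088×0.195 = 292.08 tonne/day.
B fraction in n1 = 0.192.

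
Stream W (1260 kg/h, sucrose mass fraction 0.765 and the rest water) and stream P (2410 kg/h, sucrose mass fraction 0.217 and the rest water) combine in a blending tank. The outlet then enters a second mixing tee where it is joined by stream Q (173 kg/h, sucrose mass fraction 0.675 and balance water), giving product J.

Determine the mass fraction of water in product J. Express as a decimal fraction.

Overall, product flow = 3843 kg/h.
water in = 1260×0.235 + 2410×0.783 + 173×0.325 = 2239.4 kg/h.
water fraction in J = 0.583.

0.583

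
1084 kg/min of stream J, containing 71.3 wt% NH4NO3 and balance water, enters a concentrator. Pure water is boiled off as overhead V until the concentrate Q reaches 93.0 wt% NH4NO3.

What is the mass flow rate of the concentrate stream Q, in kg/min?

831.1 kg/min

NH4NO3 is conserved: 1084×0.713 = 772.89 kg/min all reports to the concentrate.
Concentrate = 772.89/(target fraction) = 831.07 kg/min.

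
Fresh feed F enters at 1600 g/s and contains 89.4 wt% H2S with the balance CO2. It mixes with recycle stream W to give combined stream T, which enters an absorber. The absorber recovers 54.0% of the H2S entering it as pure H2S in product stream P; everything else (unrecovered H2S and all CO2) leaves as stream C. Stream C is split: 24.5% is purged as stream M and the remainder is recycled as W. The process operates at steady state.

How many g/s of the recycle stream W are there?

CO2 enters only via F and leaves only via the purge: 1600×0.106 = 0.245×(CO2 in C), and the absorber passes all CO2, so CO2 in T = CO2 in C = 692.24 g/s.
H2S in T: m_A = 1600×0.894 + (1−0.245)·(1−0.540)·m_A, so m_A = 1430.4/0.6527 = 2191.5 g/s.
C = (1−0.540)×2191.5 + 692.24 = 1700.3 g/s.
Recycle W = (1−0.245)×1700.3 = 1283.8 g/s.

1284 g/s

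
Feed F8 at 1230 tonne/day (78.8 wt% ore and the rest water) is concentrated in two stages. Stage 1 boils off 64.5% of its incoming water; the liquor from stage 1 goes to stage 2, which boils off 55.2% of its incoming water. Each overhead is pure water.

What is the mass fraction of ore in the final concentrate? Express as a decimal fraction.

water in feed = 1230×0.212 = 260.76 tonne/day.
After stage 1: water left = (1−0.645)×260.76 = 92.57; stream total = 1061.8 tonne/day.
After stage 2: water left = (1−0.552)×92.57 = 41.471; final concentrate = 1010.7 tonne/day.
ore fraction = 969.24/1010.7 = 0.959.

0.959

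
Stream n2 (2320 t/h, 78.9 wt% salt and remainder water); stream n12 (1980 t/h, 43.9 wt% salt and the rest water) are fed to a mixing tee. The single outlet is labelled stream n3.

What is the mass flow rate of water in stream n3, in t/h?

water out = water in = 2320×0.211 + 1980×0.561 = 1600.3 t/h.

1600 t/h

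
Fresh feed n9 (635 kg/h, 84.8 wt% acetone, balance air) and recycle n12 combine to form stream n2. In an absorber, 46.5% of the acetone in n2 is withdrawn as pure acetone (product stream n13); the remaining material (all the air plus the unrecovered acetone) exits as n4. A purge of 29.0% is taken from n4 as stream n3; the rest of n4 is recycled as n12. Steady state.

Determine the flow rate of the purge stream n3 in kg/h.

air enters only via n9 and leaves only via the purge: 635×0.152 = 0.290×(air in n4), and the absorber passes all air, so air in n2 = air in n4 = 332.83 kg/h.
acetone in n2: m_A = 635×0.848 + (1−0.290)·(1−0.465)·m_A, so m_A = 538.48/0.6202 = 868.31 kg/h.
n4 = (1−0.465)×868.31 + 332.83 = 797.37 kg/h.
Purge n3 = 0.290×797.37 = 231.24 kg/h.

231.2 kg/h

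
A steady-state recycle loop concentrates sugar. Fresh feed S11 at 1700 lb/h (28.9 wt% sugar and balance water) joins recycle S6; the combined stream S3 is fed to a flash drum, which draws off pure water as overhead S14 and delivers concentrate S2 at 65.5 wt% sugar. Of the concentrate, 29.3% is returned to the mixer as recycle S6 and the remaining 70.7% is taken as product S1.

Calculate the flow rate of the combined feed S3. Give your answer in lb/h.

Overall sugar balance (none leaves overhead): sugar in fresh feed = sugar in product, i.e. 1700×0.289 = (1−0.293)·S2·0.655.
S2 = 491.3/(0.655×0.707) = 1060.9 lb/h.
Recycle S6 = 0.293×1060.9 = 310.85 lb/h.
Combined feed S3 = 1700 + 310.85 = 2010.9 lb/h.

2011 lb/h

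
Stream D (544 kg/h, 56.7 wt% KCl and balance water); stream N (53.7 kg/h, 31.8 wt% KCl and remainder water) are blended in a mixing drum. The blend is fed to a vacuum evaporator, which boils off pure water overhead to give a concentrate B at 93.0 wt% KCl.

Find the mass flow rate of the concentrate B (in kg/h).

350 kg/h

KCl entering = 544×0.567 + 53.7×0.318 = 325.52 kg/h.
All KCl reports to B, so B = 325.52/0.930 = 350.03 kg/h.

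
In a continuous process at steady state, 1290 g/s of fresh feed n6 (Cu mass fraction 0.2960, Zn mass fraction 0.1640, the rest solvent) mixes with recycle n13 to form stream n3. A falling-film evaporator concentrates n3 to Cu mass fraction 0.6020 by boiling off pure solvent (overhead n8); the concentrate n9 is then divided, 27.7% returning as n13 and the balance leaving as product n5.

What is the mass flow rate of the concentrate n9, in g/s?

877.3 g/s

Overall Cu balance (none leaves overhead): Cu in fresh feed = Cu in product, i.e. 1290×0.296 = (1−0.277)·n9·0.602.
n9 = 381.84/(0.602×0.723) = 877.3 g/s.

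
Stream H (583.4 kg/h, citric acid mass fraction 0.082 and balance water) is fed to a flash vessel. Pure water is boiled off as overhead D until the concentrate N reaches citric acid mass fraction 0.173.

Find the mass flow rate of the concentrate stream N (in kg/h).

276.5 kg/h

citric acid is conserved: 583.4×0.082 = 47.839 kg/h all reports to the concentrate.
Concentrate = 47.839/(target fraction) = 276.52 kg/h.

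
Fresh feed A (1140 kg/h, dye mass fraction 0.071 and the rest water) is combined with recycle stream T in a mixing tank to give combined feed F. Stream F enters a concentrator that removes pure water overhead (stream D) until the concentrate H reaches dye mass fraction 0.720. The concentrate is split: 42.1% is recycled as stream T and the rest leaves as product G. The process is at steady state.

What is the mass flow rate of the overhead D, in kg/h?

Overall dye balance (none leaves overhead): dye in fresh feed = dye in product, i.e. 1140×0.071 = (1−0.421)·H·0.720.
H = 80.94/(0.720×0.579) = 194.16 kg/h.
Recycle T = 0.421×194.16 = 81.74 kg/h.
Combined feed F = 1140 + 81.74 = 1221.7 kg/h.
Overhead D = F − H = 1221.7 − 194.16 = 1027.6 kg/h.

1028 kg/h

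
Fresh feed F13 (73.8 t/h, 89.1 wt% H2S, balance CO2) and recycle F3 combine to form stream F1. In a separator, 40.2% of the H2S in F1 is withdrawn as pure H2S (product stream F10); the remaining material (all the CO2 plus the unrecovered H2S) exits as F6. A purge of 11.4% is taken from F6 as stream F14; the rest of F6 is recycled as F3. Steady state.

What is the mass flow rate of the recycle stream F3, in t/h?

CO2 enters only via F13 and leaves only via the purge: 73.8×0.109 = 0.114×(CO2 in F6), and the separator passes all CO2, so CO2 in F1 = CO2 in F6 = 70.563 t/h.
H2S in F1: m_A = 73.8×0.891 + (1−0.114)·(1−0.402)·m_A, so m_A = 65.756/0.4702 = 139.85 t/h.
F6 = (1−0.402)×139.85 + 70.563 = 154.2 t/h.
Recycle F3 = (1−0.114)×154.2 = 136.62 t/h.

136.6 t/h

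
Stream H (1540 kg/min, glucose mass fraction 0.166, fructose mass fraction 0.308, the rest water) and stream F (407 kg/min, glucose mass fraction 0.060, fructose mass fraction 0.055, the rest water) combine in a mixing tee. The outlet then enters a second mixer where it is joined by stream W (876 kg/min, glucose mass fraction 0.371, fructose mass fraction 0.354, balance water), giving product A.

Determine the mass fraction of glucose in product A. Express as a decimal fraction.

0.214

Overall, product flow = 2823 kg/min.
glucose in = 1540×0.166 + 407×0.060 + 876×0.371 = 605.06 kg/min.
glucose fraction in A = 0.214.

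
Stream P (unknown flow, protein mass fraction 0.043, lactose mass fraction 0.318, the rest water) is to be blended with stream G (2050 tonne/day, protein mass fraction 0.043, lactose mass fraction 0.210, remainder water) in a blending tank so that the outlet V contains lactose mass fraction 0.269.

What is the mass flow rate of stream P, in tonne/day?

Let P be the unknown flow. Total out = 2050 + P.
lactose balance: 430.5 + 0.318·P = 0.269·(2050 + P)
(0.318 − 0.269)·P = 0.269×2050 − 430.5 = 120.95
P = 120.95 / 0.049 = 2468.4 tonne/day

2468 tonne/day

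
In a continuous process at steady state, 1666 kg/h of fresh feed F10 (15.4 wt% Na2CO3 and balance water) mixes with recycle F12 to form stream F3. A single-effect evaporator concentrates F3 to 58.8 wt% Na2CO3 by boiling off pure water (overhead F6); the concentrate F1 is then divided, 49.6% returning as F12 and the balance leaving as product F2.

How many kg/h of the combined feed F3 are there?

Overall Na2CO3 balance (none leaves overhead): Na2CO3 in fresh feed = Na2CO3 in product, i.e. 1666×0.154 = (1−0.496)·F1·0.588.
F1 = 256.56/(0.588×0.504) = 865.74 kg/h.
Recycle F12 = 0.496×865.74 = 429.41 kg/h.
Combined feed F3 = 1666 + 429.41 = 2095.4 kg/h.

2095 kg/h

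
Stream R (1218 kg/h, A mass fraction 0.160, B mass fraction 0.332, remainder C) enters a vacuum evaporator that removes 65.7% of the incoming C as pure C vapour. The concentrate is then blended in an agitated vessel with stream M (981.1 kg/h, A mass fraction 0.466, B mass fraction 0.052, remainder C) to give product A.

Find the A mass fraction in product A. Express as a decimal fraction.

0.364

Vapour removed = 0.657×0.508×1218 = 406.51 kg/h; concentrate = 811.49 kg/h.
A reaching the mixer = 194.88 (from concentrate) + 981.1×0.466 = 652.07 kg/h.
Product flow = 811.49 + 981.1 = 1792.6 kg/h; A fraction = 0.364.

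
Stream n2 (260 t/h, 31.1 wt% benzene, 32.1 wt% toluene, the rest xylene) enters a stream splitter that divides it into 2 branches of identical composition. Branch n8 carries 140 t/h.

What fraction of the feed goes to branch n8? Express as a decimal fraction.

Fraction to n8 = 140/260 = 0.5385.

0.538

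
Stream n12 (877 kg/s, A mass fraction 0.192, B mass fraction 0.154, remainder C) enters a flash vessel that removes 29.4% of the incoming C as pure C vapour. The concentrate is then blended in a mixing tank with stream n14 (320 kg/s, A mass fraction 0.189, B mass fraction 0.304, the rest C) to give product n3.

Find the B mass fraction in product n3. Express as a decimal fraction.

0.226

Vapour removed = 0.294×0.654×877 = 168.63 kg/s; concentrate = 708.37 kg/s.
B reaching the mixer = 135.06 (from concentrate) + 320×0.304 = 232.34 kg/s.
Product flow = 708.37 + 320 = 1028.4 kg/s; B fraction = 0.226.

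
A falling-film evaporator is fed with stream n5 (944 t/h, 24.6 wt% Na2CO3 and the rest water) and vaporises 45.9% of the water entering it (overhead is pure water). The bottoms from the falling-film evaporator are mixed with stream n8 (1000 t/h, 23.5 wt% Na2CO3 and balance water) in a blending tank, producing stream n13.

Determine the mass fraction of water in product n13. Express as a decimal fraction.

Vapour removed = 0.459×0.754×944 = 326.71 t/h; concentrate = 617.29 t/h.
water reaching the mixer = 385.07 (from concentrate) + 1000×0.765 = 1150.1 t/h.
Product flow = 617.29 + 1000 = 1617.3 t/h; water fraction = 0.711.

0.711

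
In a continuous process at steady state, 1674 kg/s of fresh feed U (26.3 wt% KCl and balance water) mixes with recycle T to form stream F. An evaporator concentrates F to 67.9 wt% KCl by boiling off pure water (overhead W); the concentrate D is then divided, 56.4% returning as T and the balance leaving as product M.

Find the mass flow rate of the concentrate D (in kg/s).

Overall KCl balance (none leaves overhead): KCl in fresh feed = KCl in product, i.e. 1674×0.263 = (1−0.564)·D·0.679.
D = 440.26/(0.679×0.436) = 1487.2 kg/s.

1487 kg/s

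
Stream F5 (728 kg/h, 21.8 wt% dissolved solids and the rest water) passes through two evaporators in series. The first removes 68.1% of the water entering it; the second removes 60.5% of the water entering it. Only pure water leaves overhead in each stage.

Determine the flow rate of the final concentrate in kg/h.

230.4 kg/h

water in feed = 728×0.782 = 569.3 kg/h.
After stage 1: water left = (1−0.681)×569.3 = 181.61; stream total = 340.31 kg/h.
After stage 2: water left = (1−0.605)×181.61 = 71.734; final concentrate = 230.44 kg/h.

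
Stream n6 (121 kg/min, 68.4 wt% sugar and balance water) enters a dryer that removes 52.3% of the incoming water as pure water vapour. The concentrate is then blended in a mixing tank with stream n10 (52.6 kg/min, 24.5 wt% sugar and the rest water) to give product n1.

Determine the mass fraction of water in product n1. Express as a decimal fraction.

Vapour removed = 0.523×0.316×121 = 19.997 kg/min; concentrate = 101 kg/min.
water reaching the mixer = 18.239 (from concentrate) + 52.6×0.755 = 57.952 kg/min.
Product flow = 101 + 52.6 = 153.6 kg/min; water fraction = 0.3773.

0.3773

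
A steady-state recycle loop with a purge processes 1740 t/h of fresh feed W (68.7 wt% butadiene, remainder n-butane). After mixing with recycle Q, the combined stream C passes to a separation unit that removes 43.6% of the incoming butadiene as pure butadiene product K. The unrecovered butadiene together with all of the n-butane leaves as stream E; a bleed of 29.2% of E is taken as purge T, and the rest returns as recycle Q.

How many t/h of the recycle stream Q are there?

2115 t/h

n-butane enters only via W and leaves only via the purge: 1740×0.313 = 0.292×(n-butane in E), and the separation unit passes all n-butane, so n-butane in C = n-butane in E = 1865.1 t/h.
butadiene in C: m_A = 1740×0.687 + (1−0.292)·(1−0.436)·m_A, so m_A = 1195.4/0.6007 = 1990 t/h.
E = (1−0.436)×1990 + 1865.1 = 2987.5 t/h.
Recycle Q = (1−0.292)×2987.5 = 2115.2 t/h.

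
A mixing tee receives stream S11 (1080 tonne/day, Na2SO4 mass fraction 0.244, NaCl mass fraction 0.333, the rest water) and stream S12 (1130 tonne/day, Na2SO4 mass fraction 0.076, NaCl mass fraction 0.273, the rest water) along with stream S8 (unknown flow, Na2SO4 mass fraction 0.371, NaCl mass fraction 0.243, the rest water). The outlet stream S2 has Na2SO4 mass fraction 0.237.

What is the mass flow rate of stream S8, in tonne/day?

Let S8 be the unknown flow. Total out = 2210 + S8.
Na2SO4 balance: 349.4 + 0.371·S8 = 0.237·(2210 + S8)
(0.371 − 0.237)·S8 = 0.237×2210 − 349.4 = 174.37
S8 = 174.37 / 0.134 = 1301.3 tonne/day

1301 tonne/day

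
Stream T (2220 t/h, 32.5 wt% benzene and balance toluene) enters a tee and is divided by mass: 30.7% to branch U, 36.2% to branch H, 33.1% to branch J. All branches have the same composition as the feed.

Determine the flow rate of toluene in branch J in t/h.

496 t/h

Branch J total = 0.331×2220 = 734.82 t/h.
toluene in J = 0.675×734.82 = 496 t/h.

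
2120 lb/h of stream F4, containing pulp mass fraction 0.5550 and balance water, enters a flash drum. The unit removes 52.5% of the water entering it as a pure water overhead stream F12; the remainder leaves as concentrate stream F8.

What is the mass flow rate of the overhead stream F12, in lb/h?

495.3 lb/h

water entering = 2120×0.445 = 943.4 lb/h; overhead removed = 0.525×943.4 = 495.29 lb/h.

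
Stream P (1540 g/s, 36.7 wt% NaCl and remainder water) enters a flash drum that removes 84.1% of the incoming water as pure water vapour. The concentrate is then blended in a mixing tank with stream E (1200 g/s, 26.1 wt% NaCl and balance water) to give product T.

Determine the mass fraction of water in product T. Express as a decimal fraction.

0.543

Vapour removed = 0.841×0.633×1540 = 819.82 g/s; concentrate = 720.18 g/s.
water reaching the mixer = 155 (from concentrate) + 1200×0.739 = 1041.8 g/s.
Product flow = 720.18 + 1200 = 1920.2 g/s; water fraction = 0.543.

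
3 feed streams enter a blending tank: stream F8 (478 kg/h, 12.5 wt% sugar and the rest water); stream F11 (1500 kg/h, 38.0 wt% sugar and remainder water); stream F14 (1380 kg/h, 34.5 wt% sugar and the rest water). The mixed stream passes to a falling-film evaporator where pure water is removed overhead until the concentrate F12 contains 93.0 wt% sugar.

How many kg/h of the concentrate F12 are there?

1189 kg/h

sugar entering = 478×0.125 + 1500×0.380 + 1380×0.345 = 1105.8 kg/h.
All sugar reports to F12, so F12 = 1105.8/0.930 = 1189.1 kg/h.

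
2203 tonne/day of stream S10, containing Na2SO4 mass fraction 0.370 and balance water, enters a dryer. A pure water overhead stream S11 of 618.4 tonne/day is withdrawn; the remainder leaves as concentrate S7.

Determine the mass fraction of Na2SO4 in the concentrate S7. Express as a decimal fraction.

0.514

Na2SO4 is not removed: 2203×0.370 = 815.11 tonne/day of Na2SO4 enters S7.
Concentrate = 2203 − 618.4 = 1584.6 tonne/day.
Mass fraction = 815.11/1584.6 = 0.514.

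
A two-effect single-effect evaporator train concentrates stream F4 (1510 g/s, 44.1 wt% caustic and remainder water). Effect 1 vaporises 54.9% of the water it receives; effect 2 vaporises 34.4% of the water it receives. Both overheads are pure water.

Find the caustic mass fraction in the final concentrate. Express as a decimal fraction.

0.727

water in feed = 1510×0.559 = 844.09 g/s.
After stage 1: water left = (1−0.549)×844.09 = 380.68; stream total = 1046.6 g/s.
After stage 2: water left = (1−0.344)×380.68 = 249.73; final concentrate = 915.64 g/s.
caustic fraction = 665.91/915.64 = 0.727.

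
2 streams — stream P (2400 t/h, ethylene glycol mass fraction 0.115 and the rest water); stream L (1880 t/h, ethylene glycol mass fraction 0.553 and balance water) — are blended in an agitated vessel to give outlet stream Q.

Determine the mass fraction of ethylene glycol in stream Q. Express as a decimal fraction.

0.307

Total flow out = 2400 + 1880 = 4280 t/h.
ethylene glycol in = 2400×0.115 + 1880×0.553 = 1315.6 t/h.
ethylene glycol mass fraction in Q = 1315.6/4280 = 0.307.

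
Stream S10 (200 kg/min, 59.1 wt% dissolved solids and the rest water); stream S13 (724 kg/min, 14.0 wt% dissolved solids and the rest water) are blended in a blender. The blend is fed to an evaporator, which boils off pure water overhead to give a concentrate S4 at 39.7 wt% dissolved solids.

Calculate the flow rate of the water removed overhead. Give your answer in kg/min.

dissolved solids entering = 200×0.591 + 724×0.140 = 219.56 kg/min.
All dissolved solids reports to S4, so S4 = 219.56/0.397 = 553.05 kg/min.
Total feed = 924 kg/min; overhead = 924 − 553.05 = 370.95 kg/min.

371 kg/min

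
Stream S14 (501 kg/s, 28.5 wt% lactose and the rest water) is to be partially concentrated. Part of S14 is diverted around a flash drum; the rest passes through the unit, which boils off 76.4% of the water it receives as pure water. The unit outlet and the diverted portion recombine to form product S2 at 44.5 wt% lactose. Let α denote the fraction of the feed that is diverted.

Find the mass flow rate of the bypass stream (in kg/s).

All 501×0.285 = 142.78 kg/s of lactose reaches S2, so S2 = 142.78/0.445 = 320.87 kg/s and vapour = 180.13 kg/s.
The evaporator receives (1−α)·501 of feed at 0.715 water and removes 0.764 of that water:
0.764×0.715×(1−α)×501 = 180.13
(1−α) = 180.13/273.68 = 0.6582;  α = 0.3418.
Bypass flow = 0.3418×501 = 171.24 kg/s.

171.2 kg/s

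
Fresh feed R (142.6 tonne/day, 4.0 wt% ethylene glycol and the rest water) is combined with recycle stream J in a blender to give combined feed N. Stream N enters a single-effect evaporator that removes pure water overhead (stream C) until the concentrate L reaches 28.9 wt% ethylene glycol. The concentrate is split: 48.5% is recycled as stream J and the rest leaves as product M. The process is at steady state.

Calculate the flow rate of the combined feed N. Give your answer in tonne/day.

161.2 tonne/day

Overall ethylene glycol balance (none leaves overhead): ethylene glycol in fresh feed = ethylene glycol in product, i.e. 142.6×0.040 = (1−0.485)·L·0.289.
L = 5.704/(0.289×0.515) = 38.324 tonne/day.
Recycle J = 0.485×38.324 = 18.587 tonne/day.
Combined feed N = 142.6 + 18.587 = 161.19 tonne/day.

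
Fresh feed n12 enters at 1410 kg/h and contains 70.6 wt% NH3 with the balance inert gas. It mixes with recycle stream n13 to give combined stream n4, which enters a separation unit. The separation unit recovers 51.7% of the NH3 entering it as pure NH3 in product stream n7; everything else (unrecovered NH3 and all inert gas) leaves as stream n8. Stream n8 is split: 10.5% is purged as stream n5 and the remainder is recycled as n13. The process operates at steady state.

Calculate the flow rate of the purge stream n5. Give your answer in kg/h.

inert gas enters only via n12 and leaves only via the purge: 1410×0.294 = 0.105×(inert gas in n8), and the separation unit passes all inert gas, so inert gas in n4 = inert gas in n8 = 3948 kg/h.
NH3 in n4: m_A = 1410×0.706 + (1−0.105)·(1−0.517)·m_A, so m_A = 995.46/0.5677 = 1753.5 kg/h.
n8 = (1−0.517)×1753.5 + 3948 = 4794.9 kg/h.
Purge n5 = 0.105×4794.9 = 503.47 kg/h.

503.5 kg/h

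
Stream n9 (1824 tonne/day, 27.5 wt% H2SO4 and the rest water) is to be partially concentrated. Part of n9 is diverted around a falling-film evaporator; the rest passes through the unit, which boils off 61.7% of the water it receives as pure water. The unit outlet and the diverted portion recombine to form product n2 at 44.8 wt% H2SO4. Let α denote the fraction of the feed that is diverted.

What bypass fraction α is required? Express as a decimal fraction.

All 1824×0.275 = 501.6 tonne/day of H2SO4 reaches n2, so n2 = 501.6/0.448 = 1119.6 tonne/day and vapour = 704.36 tonne/day.
The evaporator receives (1−α)·1824 of feed at 0.725 water and removes 0.617 of that water:
0.617×0.725×(1−α)×1824 = 704.36
(1−α) = 704.36/815.92 = 0.8633;  α = 0.1367.

0.137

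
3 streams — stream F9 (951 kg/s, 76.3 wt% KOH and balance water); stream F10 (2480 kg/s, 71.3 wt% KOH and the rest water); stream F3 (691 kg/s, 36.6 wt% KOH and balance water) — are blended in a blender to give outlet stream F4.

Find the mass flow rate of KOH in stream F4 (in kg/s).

KOH out = KOH in = 951×0.763 + 2480×0.713 + 691×0.366 = 2746.8 kg/s.

2747 kg/s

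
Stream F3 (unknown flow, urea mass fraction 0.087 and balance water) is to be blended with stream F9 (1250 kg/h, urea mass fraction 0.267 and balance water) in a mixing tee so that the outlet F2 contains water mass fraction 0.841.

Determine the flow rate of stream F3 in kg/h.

Let F3 be the unknown flow. Total out = 1250 + F3.
water balance: 916.25 + 0.913·F3 = 0.841·(1250 + F3)
(0.913 − 0.841)·F3 = 0.841×1250 − 916.25 = 135
F3 = 135 / 0.072 = 1875 kg/h

1875 kg/h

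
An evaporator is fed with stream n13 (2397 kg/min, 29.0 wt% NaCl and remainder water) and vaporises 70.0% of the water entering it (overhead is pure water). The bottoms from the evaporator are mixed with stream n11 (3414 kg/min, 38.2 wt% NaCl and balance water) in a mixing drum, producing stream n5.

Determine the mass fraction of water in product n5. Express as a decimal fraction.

Vapour removed = 0.700×0.710×2397 = 1191.3 kg/min; concentrate = 1205.7 kg/min.
water reaching the mixer = 510.56 (from concentrate) + 3414×0.618 = 2620.4 kg/min.
Product flow = 1205.7 + 3414 = 4619.7 kg/min; water fraction = 0.5672.

0.5672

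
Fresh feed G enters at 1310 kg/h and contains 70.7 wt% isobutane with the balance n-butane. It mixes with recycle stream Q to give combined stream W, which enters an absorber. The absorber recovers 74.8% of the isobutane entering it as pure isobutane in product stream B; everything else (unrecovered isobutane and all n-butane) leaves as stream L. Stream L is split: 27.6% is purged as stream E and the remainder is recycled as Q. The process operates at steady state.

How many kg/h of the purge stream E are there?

462.6 kg/h

n-butane enters only via G and leaves only via the purge: 1310×0.293 = 0.276×(n-butane in L), and the absorber passes all n-butane, so n-butane in W = n-butane in L = 1390.7 kg/h.
isobutane in W: m_A = 1310×0.707 + (1−0.276)·(1−0.748)·m_A, so m_A = 926.17/0.8176 = 1132.9 kg/h.
L = (1−0.748)×1132.9 + 1390.7 = 1676.2 kg/h.
Purge E = 0.276×1676.2 = 462.62 kg/h.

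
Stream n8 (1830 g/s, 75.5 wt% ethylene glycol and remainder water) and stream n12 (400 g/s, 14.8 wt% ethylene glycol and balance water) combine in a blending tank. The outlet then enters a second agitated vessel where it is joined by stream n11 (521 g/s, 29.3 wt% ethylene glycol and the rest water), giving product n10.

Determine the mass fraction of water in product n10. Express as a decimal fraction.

0.421

Overall, product flow = 2751 g/s.
water in = 1830×0.245 + 400×0.852 + 521×0.707 = 1157.5 g/s.
water fraction in n10 = 0.421.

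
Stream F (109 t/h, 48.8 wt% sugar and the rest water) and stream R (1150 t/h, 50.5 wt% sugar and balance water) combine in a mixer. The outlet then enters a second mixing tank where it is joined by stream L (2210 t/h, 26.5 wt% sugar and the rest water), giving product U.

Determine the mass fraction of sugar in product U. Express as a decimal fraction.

0.3516

Overall, product flow = 3469 t/h.
sugar in = 109×0.488 + 1150×0.505 + 2210×0.265 = 1219.6 t/h.
sugar fraction in U = 0.3516.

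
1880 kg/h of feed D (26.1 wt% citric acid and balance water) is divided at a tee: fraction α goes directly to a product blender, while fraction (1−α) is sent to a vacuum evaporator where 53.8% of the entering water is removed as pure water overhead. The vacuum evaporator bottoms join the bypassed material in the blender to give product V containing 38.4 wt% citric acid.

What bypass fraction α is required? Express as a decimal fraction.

All 1880×0.261 = 490.68 kg/h of citric acid reaches V, so V = 490.68/0.384 = 1277.8 kg/h and vapour = 602.19 kg/h.
The evaporator receives (1−α)·1880 of feed at 0.739 water and removes 0.538 of that water:
0.538×0.739×(1−α)×1880 = 602.19
(1−α) = 602.19/747.45 = 0.8057;  α = 0.1943.

0.194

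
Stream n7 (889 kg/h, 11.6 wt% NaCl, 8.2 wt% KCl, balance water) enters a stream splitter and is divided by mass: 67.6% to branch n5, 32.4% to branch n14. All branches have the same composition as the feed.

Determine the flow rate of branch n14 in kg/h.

Branch n14 flow = 0.324×889 = 288.04 kg/h.

288 kg/h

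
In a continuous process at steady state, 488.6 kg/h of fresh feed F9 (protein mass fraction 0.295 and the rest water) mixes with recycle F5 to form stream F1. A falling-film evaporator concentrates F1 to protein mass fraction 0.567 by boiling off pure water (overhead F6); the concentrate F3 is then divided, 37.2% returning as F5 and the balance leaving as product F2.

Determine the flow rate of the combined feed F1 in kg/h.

639.2 kg/h

Overall protein balance (none leaves overhead): protein in fresh feed = protein in product, i.e. 488.6×0.295 = (1−0.372)·F3·0.567.
F3 = 144.14/(0.567×0.628) = 404.79 kg/h.
Recycle F5 = 0.372×404.79 = 150.58 kg/h.
Combined feed F1 = 488.6 + 150.58 = 639.18 kg/h.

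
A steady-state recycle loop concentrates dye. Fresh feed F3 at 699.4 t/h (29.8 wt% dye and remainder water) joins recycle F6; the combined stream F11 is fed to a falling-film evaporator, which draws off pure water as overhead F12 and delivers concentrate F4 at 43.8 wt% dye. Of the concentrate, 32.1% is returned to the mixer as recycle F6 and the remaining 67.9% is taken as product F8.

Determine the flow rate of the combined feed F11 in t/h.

924.4 t/h

Overall dye balance (none leaves overhead): dye in fresh feed = dye in product, i.e. 699.4×0.298 = (1−0.321)·F4·0.438.
F4 = 208.42/(0.438×0.679) = 700.81 t/h.
Recycle F6 = 0.321×700.81 = 224.96 t/h.
Combined feed F11 = 699.4 + 224.96 = 924.36 t/h.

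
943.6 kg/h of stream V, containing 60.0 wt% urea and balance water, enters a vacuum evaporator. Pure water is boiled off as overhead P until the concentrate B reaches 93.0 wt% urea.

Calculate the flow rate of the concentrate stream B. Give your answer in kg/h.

urea is conserved: 943.6×0.600 = 566.16 kg/h all reports to the concentrate.
Concentrate = 566.16/(target fraction) = 608.77 kg/h.

608.8 kg/h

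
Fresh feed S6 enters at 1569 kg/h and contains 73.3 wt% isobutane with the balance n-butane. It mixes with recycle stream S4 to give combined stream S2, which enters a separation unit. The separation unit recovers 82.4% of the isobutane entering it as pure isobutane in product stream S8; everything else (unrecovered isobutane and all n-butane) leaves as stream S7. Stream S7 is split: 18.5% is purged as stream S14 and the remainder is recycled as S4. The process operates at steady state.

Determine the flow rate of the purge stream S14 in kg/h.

n-butane enters only via S6 and leaves only via the purge: 1569×0.267 = 0.185×(n-butane in S7), and the separation unit passes all n-butane, so n-butane in S2 = n-butane in S7 = 2264.4 kg/h.
isobutane in S2: m_A = 1569×0.733 + (1−0.185)·(1−0.824)·m_A, so m_A = 1150.1/0.8566 = 1342.7 kg/h.
S7 = (1−0.824)×1342.7 + 2264.4 = 2500.8 kg/h.
Purge S14 = 0.185×2500.8 = 462.64 kg/h.

462.6 kg/h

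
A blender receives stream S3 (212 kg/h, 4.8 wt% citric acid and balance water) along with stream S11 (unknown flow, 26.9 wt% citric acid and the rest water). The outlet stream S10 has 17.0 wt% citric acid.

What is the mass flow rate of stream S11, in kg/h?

261.3 kg/h

Let S11 be the unknown flow. Total out = 212 + S11.
citric acid balance: 10.176 + 0.269·S11 = 0.170·(212 + S11)
(0.269 − 0.170)·S11 = 0.170×212 − 10.176 = 25.864
S11 = 25.864 / 0.099 = 261.25 kg/h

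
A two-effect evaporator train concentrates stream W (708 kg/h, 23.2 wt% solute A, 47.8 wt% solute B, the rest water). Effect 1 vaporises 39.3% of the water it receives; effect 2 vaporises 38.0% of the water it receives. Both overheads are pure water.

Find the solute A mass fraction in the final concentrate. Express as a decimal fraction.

0.283

water in feed = 708×0.290 = 205.32 kg/h.
After stage 1: water left = (1−0.393)×205.32 = 124.63; stream total = 627.31 kg/h.
After stage 2: water left = (1−0.380)×124.63 = 77.27; final concentrate = 579.95 kg/h.
solute A fraction = 164.26/579.95 = 0.283.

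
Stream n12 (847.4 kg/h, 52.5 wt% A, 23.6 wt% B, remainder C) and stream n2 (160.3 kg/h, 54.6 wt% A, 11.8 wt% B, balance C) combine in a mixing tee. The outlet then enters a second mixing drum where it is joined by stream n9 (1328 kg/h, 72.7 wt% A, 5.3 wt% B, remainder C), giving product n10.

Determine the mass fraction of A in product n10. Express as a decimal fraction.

Overall, product flow = 2335.7 kg/h.
A in = 847.4×0.525 + 160.3×0.546 + 1328×0.727 = 1497.9 kg/h.
A fraction in n10 = 0.641.

0.641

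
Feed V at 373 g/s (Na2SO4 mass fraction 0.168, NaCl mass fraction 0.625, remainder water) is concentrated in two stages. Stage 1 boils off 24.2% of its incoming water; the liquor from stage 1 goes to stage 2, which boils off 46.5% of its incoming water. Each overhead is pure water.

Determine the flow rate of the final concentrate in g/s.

327.1 g/s

water in feed = 373×0.207 = 77.211 g/s.
After stage 1: water left = (1−0.242)×77.211 = 58.526; stream total = 354.31 g/s.
After stage 2: water left = (1−0.465)×58.526 = 31.311; final concentrate = 327.1 g/s.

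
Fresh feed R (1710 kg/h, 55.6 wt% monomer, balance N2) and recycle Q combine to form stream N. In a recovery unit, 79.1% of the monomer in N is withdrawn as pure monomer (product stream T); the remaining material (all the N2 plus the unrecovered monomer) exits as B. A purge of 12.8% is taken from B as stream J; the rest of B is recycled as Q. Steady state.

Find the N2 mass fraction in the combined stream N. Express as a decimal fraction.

0.836

N2 enters only via R and leaves only via the purge: 1710×0.444 = 0.128×(N2 in B), and the recovery unit passes all N2, so N2 in N = N2 in B = 5931.6 kg/h.
monomer in N: m_A = 1710×0.556 + (1−0.128)·(1−0.791)·m_A, so m_A = 950.76/0.8178 = 1162.7 kg/h.
N = 1162.7 + 5931.6 = 7094.2 kg/h.
N2 fraction in N = 5931.6/7094.2 = 0.836.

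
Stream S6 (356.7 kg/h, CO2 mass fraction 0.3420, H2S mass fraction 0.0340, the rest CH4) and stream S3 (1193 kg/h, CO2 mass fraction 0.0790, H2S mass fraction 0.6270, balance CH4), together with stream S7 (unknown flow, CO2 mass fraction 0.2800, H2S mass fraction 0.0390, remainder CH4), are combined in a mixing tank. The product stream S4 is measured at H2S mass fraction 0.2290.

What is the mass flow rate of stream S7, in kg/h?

Let S7 be the unknown flow. Total out = 1549.7 + S7.
H2S balance: 760.14 + 0.039·S7 = 0.229·(1549.7 + S7)
(0.039 − 0.229)·S7 = 0.229×1549.7 − 760.14 = -405.26
S7 = -405.26 / -0.190 = 2132.9 kg/h

2133 kg/h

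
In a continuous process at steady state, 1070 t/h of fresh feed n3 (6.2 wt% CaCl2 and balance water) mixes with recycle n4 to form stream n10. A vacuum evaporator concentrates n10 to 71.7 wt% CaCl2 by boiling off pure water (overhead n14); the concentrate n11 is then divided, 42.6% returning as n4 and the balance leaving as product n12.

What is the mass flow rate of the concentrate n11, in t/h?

161.2 t/h

Overall CaCl2 balance (none leaves overhead): CaCl2 in fresh feed = CaCl2 in product, i.e. 1070×0.062 = (1−0.426)·n11·0.717.
n11 = 66.34/(0.717×0.574) = 161.19 t/h.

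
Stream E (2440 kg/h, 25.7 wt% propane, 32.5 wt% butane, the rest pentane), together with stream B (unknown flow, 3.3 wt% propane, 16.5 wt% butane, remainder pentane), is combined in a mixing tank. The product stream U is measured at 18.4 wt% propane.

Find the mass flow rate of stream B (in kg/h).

1180 kg/h

Let B be the unknown flow. Total out = 2440 + B.
propane balance: 627.08 + 0.033·B = 0.184·(2440 + B)
(0.033 − 0.184)·B = 0.184×2440 − 627.08 = -178.12
B = -178.12 / -0.151 = 1179.6 kg/h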